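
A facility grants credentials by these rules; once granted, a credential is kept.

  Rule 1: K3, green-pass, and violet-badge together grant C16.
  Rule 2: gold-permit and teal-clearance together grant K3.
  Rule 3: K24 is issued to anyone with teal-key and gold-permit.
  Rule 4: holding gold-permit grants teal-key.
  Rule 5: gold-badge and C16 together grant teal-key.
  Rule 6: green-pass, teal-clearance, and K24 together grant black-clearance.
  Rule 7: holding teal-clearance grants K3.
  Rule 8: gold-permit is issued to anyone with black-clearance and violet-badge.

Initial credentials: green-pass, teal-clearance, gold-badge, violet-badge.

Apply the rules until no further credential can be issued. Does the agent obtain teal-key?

Yes

Holding teal-clearance grants K3 (Rule 7).
Holding K3, green-pass, and violet-badge grants C16 (Rule 1).
Holding gold-badge and C16 grants teal-key (Rule 5).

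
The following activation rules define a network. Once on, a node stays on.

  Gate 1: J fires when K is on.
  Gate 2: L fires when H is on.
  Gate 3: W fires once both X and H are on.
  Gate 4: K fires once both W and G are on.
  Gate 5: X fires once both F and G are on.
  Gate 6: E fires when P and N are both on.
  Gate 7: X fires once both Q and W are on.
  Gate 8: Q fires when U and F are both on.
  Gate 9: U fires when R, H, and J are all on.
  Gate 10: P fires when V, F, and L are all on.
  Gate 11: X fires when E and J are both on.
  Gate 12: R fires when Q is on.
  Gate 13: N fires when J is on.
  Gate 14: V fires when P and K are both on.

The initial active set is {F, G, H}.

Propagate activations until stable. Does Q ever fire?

Q would need U and F (Gate 8), but U never turns on.

No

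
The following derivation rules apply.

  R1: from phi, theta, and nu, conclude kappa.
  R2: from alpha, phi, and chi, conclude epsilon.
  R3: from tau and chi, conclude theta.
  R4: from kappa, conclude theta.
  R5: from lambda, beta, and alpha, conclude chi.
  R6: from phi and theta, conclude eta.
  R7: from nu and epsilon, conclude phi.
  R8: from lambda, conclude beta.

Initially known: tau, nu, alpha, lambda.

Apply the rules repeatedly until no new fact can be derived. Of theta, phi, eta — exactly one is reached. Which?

theta

From lambda, R8 gives beta.
From lambda, beta, and alpha, R5 gives chi.
From tau and chi, R3 gives theta.
eta would need phi and theta (R6), but phi is never established. phi would need nu and epsilon (R7), but epsilon is never established.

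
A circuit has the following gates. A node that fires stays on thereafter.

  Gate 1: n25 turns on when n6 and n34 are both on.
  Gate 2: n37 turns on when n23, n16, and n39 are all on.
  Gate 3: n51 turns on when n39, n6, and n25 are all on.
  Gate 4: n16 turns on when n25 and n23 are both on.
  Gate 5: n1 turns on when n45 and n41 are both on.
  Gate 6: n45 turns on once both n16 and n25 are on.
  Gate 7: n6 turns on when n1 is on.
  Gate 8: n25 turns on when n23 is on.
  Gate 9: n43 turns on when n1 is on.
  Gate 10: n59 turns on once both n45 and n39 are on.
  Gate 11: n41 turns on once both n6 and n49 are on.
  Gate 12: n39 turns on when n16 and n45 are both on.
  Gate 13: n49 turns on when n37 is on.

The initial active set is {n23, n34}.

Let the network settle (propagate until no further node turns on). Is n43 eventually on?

No

n43 would need n1 (Gate 9), but n1 never turns on.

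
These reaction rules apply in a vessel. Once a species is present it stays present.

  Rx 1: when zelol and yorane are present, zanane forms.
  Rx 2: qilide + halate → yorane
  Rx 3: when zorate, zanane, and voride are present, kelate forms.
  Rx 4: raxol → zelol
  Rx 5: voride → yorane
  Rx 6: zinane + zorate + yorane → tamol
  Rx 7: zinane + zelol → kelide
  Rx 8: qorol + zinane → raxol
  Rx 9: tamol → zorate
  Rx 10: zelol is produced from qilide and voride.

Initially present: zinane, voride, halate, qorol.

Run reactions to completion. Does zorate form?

zorate would need tamol (Rx 9), but tamol never forms.

No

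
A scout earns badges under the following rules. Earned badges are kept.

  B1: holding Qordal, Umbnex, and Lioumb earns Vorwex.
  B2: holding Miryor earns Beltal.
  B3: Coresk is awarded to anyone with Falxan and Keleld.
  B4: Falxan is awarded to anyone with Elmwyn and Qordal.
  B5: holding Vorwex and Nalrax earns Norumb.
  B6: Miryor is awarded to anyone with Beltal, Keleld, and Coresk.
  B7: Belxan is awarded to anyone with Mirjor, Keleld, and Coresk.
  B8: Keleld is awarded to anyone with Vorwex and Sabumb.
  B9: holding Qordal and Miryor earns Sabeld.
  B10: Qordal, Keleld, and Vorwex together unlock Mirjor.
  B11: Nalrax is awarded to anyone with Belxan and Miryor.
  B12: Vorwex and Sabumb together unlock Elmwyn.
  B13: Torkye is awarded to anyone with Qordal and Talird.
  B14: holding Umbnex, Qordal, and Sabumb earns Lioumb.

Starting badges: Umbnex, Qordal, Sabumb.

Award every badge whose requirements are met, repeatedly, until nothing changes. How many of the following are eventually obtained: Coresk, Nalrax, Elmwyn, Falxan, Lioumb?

With Umbnex, Qordal, and Sabumb, Lioumb is earned (B14).
With Qordal, Umbnex, and Lioumb, Vorwex is earned (B1).
With Vorwex and Sabumb, Elmwyn is earned (B12).
With Vorwex and Sabumb, Keleld is earned (B8).
With Elmwyn and Qordal, Falxan is earned (B4).
With Falxan and Keleld, Coresk is earned (B3).
Coresk: reached.
Nalrax would need Belxan and Miryor (B11), but Miryor is never earned.
Elmwyn: reached.
Falxan: reached.
Lioumb: reached.
Reached: Coresk, Elmwyn, Falxan, and Lioumb — 4 of the 5.

4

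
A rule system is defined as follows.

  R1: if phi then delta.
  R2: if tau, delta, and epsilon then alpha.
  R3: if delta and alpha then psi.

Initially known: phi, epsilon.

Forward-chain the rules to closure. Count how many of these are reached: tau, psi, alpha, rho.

No rule produces tau, and it is not given.
psi would need delta and alpha (R3), but alpha is never established.
alpha would need tau, delta, and epsilon (R2), but tau is never established.
No rule produces rho, and it is not given.
None of the 4 are reached.

0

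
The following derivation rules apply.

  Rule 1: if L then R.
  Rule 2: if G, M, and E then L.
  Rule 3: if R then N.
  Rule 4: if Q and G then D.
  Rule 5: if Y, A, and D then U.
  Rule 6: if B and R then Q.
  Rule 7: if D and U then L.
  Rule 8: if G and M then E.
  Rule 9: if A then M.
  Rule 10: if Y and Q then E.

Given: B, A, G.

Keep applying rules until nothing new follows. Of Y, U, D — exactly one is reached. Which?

From A, Rule 9 gives M.
G and M hold, so E follows (Rule 8).
From G, M, and E, Rule 2 gives L.
From L, Rule 1 gives R.
B and R hold, so Q follows (Rule 6).
From Q and G, Rule 4 gives D.
No rule produces Y, and it is not given. U would need Y, A, and D (Rule 5), but Y is never established.

D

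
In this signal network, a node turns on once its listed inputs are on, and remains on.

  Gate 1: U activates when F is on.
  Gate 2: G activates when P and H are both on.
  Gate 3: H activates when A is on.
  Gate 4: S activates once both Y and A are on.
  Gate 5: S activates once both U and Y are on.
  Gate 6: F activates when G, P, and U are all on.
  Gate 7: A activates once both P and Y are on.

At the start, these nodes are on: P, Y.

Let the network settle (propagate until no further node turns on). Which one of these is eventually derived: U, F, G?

P and Y are on, so A activates (Gate 7).
A is on, so H activates (Gate 3).
P and H are on, so G activates (Gate 2).
U would need F (Gate 1), but F never turns on. F would need G, P, and U (Gate 6), but U never turns on.

G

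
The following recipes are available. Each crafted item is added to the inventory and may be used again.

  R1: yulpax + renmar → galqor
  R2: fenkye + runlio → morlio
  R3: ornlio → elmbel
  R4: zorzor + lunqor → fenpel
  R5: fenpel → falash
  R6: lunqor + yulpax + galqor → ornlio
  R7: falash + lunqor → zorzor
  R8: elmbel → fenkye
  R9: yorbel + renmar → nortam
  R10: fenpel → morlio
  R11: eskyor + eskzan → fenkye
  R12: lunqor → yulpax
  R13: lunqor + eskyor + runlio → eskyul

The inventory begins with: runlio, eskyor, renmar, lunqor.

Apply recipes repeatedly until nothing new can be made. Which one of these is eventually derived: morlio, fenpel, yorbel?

morlio

Using R12, lunqor makes yulpax.
yulpax + renmar → galqor (R1).
Using R6, lunqor, yulpax, and galqor make ornlio.
ornlio → elmbel (R3).
Using R8, elmbel makes fenkye.
fenkye + runlio → morlio (R2).
fenpel would need zorzor and lunqor (R4), but zorzor is never obtained. No rule produces yorbel, and it is not given.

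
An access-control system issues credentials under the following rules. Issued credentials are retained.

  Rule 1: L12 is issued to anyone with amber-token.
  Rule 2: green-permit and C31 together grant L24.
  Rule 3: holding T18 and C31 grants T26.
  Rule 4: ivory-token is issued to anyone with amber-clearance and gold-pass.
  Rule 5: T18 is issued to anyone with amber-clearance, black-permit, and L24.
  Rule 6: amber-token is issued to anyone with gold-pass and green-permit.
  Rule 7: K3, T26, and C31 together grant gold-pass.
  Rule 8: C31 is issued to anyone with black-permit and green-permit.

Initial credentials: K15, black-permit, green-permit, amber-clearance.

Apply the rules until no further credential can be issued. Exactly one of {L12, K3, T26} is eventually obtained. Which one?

T26

Holding black-permit and green-permit grants C31 (Rule 8).
Holding green-permit and C31 grants L24 (Rule 2).
Holding amber-clearance, black-permit, and L24 grants T18 (Rule 5).
Holding T18 and C31 grants T26 (Rule 3).
No rule produces K3, and it is not given. L12 would need amber-token (Rule 1), but amber-token is never granted.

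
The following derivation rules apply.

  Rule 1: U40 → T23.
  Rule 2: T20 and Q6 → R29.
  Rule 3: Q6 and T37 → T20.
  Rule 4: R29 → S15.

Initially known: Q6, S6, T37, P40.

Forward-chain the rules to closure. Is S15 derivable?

Q6 and T37 hold, so T20 follows (Rule 3).
From T20 and Q6, Rule 2 gives R29.
From R29, Rule 4 gives S15.

Yes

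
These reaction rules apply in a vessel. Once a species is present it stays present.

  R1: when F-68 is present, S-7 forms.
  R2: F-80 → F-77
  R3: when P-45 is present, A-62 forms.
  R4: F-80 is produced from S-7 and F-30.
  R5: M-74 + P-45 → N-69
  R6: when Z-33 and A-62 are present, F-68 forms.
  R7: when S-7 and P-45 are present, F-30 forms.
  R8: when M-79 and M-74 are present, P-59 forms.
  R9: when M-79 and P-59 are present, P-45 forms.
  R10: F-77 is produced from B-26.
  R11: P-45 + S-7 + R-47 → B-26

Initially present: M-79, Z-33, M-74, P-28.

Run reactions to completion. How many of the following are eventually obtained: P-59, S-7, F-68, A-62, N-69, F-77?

M-79 and M-74 present → P-59 forms (R8).
M-79 and P-59 present → P-45 forms (R9).
M-74 and P-45 present → N-69 forms (R5).
P-45 present → A-62 forms (R3).
Z-33 and A-62 present → F-68 forms (R6).
F-68 present → S-7 forms (R1).
S-7 and P-45 present → F-30 forms (R7).
S-7 and F-30 present → F-80 forms (R4).
F-80 present → F-77 forms (R2).
P-59: reached.
S-7: reached.
F-68: reached.
A-62: reached.
N-69: reached.
F-77: reached.
All 6 are reached.

6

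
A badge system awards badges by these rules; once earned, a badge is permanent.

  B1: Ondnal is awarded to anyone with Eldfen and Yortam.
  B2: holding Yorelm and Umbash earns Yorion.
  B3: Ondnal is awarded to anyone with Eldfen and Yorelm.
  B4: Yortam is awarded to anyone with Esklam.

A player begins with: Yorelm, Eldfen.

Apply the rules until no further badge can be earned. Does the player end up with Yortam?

Yortam would need Esklam (B4), but Esklam is never earned.

No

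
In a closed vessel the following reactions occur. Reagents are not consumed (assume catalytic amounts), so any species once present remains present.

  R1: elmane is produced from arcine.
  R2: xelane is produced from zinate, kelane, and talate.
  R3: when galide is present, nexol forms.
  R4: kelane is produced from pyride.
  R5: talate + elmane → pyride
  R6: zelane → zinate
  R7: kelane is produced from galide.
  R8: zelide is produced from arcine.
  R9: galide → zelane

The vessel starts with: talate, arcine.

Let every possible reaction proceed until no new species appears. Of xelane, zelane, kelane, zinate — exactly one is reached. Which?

arcine present → elmane forms (R1).
talate and elmane present → pyride forms (R5).
pyride present → kelane forms (R4).
zelane would need galide (R9), but galide never forms. xelane would need zinate, kelane, and talate (R2), but zinate never forms. zinate would need zelane (R6), but zelane never forms.

kelane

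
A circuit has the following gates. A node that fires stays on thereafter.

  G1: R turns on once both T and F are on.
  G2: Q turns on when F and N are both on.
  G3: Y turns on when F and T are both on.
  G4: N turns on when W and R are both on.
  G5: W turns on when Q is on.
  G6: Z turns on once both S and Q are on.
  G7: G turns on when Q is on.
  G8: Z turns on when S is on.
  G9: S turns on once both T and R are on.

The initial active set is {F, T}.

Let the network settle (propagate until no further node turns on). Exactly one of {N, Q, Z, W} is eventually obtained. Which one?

T and F are on, so R turns on (G1).
T and R are on, so S turns on (G9).
S is on, so Z turns on (G8).
W would need Q (G5), but Q never turns on. N would need W and R (G4), but W never turns on. Q would need F and N (G2), but N never turns on.

Z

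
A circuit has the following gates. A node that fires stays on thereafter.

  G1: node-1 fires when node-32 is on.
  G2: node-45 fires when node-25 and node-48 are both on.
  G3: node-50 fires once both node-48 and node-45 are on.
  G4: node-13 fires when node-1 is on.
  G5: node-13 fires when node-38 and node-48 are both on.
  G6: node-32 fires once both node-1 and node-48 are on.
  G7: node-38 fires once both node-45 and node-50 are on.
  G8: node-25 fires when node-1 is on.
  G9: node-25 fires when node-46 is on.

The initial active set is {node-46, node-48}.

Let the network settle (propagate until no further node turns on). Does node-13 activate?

G9: node-46 on → node-25 on.
G2: node-25 and node-48 on → node-45 on.
node-48 and node-45 are on, so node-50 fires (G3).
node-45 and node-50 are on, so node-38 fires (G7).
G5: node-38 and node-48 on → node-13 on.

Yes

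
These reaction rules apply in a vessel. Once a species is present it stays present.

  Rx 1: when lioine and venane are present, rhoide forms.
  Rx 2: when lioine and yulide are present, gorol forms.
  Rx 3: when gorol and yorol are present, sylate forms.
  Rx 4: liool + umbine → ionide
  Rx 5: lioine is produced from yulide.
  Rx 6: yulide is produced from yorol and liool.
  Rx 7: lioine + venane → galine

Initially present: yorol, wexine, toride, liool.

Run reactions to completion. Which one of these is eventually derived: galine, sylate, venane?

sylate

yorol and liool present → yulide forms (Rx 6).
yulide present → lioine forms (Rx 5).
lioine and yulide present → gorol forms (Rx 2).
gorol and yorol present → sylate forms (Rx 3).
No rule produces venane, and it is not given. galine would need lioine and venane (Rx 7), but venane never forms.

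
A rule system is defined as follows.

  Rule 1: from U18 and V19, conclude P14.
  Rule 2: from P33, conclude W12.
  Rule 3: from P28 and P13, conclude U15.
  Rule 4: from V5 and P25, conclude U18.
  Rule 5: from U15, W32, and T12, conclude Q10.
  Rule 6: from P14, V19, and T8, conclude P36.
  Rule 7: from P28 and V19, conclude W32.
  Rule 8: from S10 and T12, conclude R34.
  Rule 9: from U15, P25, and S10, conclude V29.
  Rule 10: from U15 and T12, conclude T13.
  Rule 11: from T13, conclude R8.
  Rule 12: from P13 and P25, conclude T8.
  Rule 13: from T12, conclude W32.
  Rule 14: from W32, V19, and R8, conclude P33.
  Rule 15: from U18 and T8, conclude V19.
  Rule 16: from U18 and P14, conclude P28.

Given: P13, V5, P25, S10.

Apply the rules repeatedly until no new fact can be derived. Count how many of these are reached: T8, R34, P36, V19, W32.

From P13 and P25, Rule 12 gives T8.
From V5 and P25, Rule 4 gives U18.
U18 and T8 hold, so V19 follows (Rule 15).
U18 and V19 hold, so P14 follows (Rule 1).
From P14, V19, and T8, Rule 6 gives P36.
From U18 and P14, Rule 16 gives P28.
P28 and V19 hold, so W32 follows (Rule 7).
T8: reached.
R34 would need S10 and T12 (Rule 8), but T12 is never established.
P36: reached.
V19: reached.
W32: reached.
Reached: T8, P36, V19, and W32 — 4 of the 5.

4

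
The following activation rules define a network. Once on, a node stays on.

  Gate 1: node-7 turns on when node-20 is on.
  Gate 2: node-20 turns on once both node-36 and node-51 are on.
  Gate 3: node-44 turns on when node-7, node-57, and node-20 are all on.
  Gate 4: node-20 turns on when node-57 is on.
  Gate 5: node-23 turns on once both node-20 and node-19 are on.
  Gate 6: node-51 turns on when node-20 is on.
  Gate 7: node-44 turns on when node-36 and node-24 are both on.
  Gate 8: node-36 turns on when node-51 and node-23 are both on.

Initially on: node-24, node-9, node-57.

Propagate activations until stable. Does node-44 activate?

Gate 4: node-57 on → node-20 on.
Gate 1: node-20 on → node-7 on.
node-7, node-57, and node-20 are on, so node-44 turns on (Gate 3).

Yes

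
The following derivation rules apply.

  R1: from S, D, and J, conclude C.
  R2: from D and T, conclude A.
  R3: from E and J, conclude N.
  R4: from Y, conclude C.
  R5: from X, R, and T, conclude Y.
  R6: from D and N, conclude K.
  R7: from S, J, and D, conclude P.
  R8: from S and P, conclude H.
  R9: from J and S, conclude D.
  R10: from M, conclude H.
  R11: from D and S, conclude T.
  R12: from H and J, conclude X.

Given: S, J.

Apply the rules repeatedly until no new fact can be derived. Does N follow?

No

N would need E and J (R3), but E is never established.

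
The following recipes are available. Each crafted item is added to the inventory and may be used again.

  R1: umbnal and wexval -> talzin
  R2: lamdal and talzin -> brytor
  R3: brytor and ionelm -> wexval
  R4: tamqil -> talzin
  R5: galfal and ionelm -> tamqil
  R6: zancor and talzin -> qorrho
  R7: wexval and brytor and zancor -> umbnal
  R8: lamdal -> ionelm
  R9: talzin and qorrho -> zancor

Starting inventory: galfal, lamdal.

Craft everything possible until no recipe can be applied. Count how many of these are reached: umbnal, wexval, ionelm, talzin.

3

lamdal -> ionelm (R8).
Using R5, galfal and ionelm make tamqil.
tamqil -> talzin (R4).
Using R2, lamdal and talzin make brytor.
Using R3, brytor and ionelm make wexval.
umbnal would need wexval, brytor, and zancor (R7), but zancor is never obtained.
wexval: reached.
ionelm: reached.
talzin: reached.
Reached: wexval, ionelm, and talzin — 3 of the 4.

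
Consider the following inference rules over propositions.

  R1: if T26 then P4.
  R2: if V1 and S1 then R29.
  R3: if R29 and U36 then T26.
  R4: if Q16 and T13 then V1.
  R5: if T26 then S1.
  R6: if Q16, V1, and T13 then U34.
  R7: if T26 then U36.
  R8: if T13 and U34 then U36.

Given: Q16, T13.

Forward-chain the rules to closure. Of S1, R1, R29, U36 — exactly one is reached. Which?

Q16 and T13 hold, so V1 follows (R4).
Q16, V1, and T13 hold, so U34 follows (R6).
From T13 and U34, R8 gives U36.
No rule produces R1, and it is not given. R29 would need V1 and S1 (R2), but S1 is never established. S1 would need T26 (R5), but T26 is never established.

U36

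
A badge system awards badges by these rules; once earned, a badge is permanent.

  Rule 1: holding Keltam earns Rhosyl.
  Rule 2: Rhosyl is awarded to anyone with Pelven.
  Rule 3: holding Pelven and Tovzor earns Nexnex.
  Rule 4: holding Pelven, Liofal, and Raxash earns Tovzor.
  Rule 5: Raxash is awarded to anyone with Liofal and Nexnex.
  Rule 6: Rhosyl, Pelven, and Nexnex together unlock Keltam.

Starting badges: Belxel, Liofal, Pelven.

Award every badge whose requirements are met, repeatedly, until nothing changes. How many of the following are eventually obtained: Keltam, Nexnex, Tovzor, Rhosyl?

1

With Pelven, Rhosyl is earned (Rule 2).
Keltam would need Rhosyl, Pelven, and Nexnex (Rule 6), but Nexnex is never earned.
Nexnex would need Pelven and Tovzor (Rule 3), but Tovzor is never earned.
Tovzor would need Pelven, Liofal, and Raxash (Rule 4), but Raxash is never earned.
Rhosyl: reached.
Reached: Rhosyl — 1 of the 4.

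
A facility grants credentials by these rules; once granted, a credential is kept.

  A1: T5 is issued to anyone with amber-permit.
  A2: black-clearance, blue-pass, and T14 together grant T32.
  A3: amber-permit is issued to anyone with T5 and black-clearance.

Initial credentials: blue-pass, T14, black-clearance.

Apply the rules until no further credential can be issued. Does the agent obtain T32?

Yes

Holding black-clearance, blue-pass, and T14 grants T32 (A2).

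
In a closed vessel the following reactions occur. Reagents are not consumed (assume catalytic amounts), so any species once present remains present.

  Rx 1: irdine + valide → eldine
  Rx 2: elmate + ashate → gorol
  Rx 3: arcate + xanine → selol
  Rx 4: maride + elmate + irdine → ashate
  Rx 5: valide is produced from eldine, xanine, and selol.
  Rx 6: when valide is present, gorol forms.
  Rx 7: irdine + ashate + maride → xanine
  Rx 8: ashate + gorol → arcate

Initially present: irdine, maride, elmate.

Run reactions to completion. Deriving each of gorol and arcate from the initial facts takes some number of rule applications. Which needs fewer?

gorol: maride, elmate, and irdine present → ashate forms (Rx 4). elmate and ashate present → gorol forms (Rx 2). [2 rule applications]
arcate: maride, elmate, and irdine present → ashate forms (Rx 4). elmate and ashate present → gorol forms (Rx 2). ashate and gorol present → arcate forms (Rx 8). [3 rule applications]
gorol needs fewer.

gorol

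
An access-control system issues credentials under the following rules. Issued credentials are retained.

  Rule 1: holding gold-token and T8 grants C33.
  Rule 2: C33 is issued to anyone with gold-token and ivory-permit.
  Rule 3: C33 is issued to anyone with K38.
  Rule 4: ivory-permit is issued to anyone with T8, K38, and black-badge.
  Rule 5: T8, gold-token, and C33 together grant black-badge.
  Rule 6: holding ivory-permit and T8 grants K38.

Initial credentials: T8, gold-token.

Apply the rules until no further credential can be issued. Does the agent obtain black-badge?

Holding gold-token and T8 grants C33 (Rule 1).
Holding T8, gold-token, and C33 grants black-badge (Rule 5).

Yes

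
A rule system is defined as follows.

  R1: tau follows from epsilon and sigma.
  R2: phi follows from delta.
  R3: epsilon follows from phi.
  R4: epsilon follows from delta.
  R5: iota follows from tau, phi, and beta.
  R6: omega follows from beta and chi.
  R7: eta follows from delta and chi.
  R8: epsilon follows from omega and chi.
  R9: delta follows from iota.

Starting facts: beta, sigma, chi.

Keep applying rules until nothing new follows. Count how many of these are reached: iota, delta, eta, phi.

iota would need tau, phi, and beta (R5), but phi is never established.
delta would need iota (R9), but iota is never established.
eta would need delta and chi (R7), but delta is never established.
phi would need delta (R2), but delta is never established.
None of the 4 are reached.

0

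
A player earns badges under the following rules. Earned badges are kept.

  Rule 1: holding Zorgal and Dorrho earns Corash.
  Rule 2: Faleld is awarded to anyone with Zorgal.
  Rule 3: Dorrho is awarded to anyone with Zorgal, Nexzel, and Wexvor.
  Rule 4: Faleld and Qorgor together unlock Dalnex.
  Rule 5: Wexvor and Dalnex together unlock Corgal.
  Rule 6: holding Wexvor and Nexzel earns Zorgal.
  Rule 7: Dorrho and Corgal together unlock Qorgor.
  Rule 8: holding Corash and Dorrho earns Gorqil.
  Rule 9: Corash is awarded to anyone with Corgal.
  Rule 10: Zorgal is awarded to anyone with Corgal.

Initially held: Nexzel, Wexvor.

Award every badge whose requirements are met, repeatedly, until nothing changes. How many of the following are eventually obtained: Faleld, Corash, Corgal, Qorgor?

2

With Wexvor and Nexzel, Zorgal is earned (Rule 6).
With Zorgal, Nexzel, and Wexvor, Dorrho is earned (Rule 3).
With Zorgal, Faleld is earned (Rule 2).
With Zorgal and Dorrho, Corash is earned (Rule 1).
Faleld: reached.
Corash: reached.
Corgal would need Wexvor and Dalnex (Rule 5), but Dalnex is never earned.
Qorgor would need Dorrho and Corgal (Rule 7), but Corgal is never earned.
Reached: Faleld and Corash — 2 of the 4.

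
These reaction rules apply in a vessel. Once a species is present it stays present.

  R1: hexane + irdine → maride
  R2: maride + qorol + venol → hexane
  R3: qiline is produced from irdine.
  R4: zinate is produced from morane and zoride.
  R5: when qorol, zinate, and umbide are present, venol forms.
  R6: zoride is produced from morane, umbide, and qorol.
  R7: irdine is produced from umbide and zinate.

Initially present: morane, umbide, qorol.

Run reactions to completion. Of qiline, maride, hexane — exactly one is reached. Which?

morane, umbide, and qorol present → zoride forms (R6).
morane and zoride present → zinate forms (R4).
umbide and zinate present → irdine forms (R7).
irdine present → qiline forms (R3).
maride would need hexane and irdine (R1), but hexane never forms. hexane would need maride, qorol, and venol (R2), but maride never forms.

qiline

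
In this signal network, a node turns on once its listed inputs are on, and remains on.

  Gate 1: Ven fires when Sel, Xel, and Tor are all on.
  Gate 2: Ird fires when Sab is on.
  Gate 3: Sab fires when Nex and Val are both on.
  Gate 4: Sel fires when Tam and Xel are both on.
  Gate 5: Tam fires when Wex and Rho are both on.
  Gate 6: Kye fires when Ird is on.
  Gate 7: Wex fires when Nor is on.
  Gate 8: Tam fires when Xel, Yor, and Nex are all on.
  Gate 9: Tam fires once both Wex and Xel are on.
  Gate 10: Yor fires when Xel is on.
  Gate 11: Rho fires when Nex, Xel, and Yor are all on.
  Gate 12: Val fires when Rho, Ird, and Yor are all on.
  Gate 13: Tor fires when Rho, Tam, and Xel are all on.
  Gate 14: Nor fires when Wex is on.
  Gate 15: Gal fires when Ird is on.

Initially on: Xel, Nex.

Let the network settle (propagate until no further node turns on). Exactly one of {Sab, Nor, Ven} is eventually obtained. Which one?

Ven

Gate 10: Xel on → Yor on.
Gate 11: Nex, Xel, and Yor on → Rho on.
Xel, Yor, and Nex are on, so Tam fires (Gate 8).
Gate 4: Tam and Xel on → Sel on.
Rho, Tam, and Xel are on, so Tor fires (Gate 13).
Gate 1: Sel, Xel, and Tor on → Ven on.
Nor would need Wex (Gate 14), but Wex never turns on. Sab would need Nex and Val (Gate 3), but Val never turns on.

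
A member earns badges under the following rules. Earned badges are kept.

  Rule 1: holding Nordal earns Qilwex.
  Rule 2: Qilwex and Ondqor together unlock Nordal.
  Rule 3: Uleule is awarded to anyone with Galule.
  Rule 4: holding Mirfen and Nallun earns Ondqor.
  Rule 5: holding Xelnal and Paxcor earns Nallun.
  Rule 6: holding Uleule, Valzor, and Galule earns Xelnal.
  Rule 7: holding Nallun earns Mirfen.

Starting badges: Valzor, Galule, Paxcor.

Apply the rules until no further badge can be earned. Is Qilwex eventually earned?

No

Qilwex would need Nordal (Rule 1), but Nordal is never earned.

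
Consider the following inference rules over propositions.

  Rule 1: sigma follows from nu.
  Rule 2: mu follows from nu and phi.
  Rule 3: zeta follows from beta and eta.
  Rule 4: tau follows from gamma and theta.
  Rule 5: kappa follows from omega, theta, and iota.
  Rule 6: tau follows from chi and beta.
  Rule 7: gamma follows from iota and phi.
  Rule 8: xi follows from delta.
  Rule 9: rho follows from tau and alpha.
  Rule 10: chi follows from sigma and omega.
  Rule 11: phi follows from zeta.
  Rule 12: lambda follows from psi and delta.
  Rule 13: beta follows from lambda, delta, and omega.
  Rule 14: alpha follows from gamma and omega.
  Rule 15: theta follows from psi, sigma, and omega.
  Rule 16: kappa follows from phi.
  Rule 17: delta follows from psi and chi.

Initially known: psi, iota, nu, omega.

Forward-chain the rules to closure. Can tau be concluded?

From nu, Rule 1 gives sigma.
sigma and omega hold, so chi follows (Rule 10).
psi and chi hold, so delta follows (Rule 17).
psi and delta hold, so lambda follows (Rule 12).
lambda, delta, and omega hold, so beta follows (Rule 13).
chi and beta hold, so tau follows (Rule 6).

Yes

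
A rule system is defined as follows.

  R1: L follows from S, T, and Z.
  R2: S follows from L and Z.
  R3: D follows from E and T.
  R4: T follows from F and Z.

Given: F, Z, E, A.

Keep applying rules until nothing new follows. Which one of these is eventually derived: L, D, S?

D

F and Z hold, so T follows (R4).
E and T hold, so D follows (R3).
S would need L and Z (R2), but L is never established. L would need S, T, and Z (R1), but S is never established.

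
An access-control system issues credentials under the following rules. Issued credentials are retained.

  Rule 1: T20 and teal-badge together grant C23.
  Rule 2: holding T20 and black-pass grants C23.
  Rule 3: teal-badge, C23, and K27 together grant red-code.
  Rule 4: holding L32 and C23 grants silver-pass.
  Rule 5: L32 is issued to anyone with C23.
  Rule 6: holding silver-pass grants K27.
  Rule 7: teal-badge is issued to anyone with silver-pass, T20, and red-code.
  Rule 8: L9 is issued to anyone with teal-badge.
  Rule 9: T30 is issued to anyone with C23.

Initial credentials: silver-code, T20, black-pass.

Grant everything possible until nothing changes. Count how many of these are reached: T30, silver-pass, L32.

3

Holding T20 and black-pass grants C23 (Rule 2).
Holding C23 grants T30 (Rule 9).
Holding C23 grants L32 (Rule 5).
Holding L32 and C23 grants silver-pass (Rule 4).
T30: reached.
silver-pass: reached.
L32: reached.
All 3 are reached.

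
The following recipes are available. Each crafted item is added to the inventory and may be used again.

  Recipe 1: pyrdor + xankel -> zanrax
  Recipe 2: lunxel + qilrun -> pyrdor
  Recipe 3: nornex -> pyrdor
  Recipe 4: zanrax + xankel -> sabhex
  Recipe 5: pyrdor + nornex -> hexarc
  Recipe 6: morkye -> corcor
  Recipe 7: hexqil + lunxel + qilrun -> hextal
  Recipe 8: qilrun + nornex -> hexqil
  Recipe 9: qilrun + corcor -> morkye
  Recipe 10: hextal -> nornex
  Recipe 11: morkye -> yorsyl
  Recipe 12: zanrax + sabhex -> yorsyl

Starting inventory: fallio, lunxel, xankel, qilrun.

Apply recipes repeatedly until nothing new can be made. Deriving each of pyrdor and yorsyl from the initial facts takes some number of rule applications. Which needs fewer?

pyrdor

pyrdor: lunxel + qilrun -> pyrdor (Recipe 2). [1 rule application]
yorsyl: lunxel + qilrun -> pyrdor (Recipe 2). pyrdor + xankel -> zanrax (Recipe 1). Using Recipe 4, zanrax and xankel make sabhex. zanrax + sabhex -> yorsyl (Recipe 12). [4 rule applications]
pyrdor needs fewer.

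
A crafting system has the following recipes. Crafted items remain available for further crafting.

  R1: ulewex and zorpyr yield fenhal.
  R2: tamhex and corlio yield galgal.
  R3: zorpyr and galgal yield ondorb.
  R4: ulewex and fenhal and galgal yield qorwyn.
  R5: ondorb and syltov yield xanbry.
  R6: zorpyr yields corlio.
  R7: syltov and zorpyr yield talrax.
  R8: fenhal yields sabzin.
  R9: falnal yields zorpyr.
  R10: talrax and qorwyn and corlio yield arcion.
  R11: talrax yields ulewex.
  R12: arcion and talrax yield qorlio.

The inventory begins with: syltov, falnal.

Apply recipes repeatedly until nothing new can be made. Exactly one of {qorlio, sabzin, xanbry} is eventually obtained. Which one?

sabzin

falnal → zorpyr (R9).
syltov and zorpyr → talrax (R7).
Using R11, talrax makes ulewex.
ulewex and zorpyr → fenhal (R1).
fenhal → sabzin (R8).
qorlio would need arcion and talrax (R12), but arcion is never obtained. xanbry would need ondorb and syltov (R5), but ondorb is never obtained.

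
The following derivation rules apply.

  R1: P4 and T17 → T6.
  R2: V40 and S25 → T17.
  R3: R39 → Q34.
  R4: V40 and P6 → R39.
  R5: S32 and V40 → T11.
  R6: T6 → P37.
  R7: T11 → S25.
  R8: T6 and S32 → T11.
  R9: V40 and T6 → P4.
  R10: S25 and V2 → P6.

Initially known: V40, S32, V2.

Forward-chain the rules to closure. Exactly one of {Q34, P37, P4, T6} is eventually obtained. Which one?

From S32 and V40, R5 gives T11.
From T11, R7 gives S25.
S25 and V2 hold, so P6 follows (R10).
V40 and P6 hold, so R39 follows (R4).
From R39, R3 gives Q34.
P4 would need V40 and T6 (R9), but T6 is never established. P37 would need T6 (R6), but T6 is never established. T6 would need P4 and T17 (R1), but P4 is never established.

Q34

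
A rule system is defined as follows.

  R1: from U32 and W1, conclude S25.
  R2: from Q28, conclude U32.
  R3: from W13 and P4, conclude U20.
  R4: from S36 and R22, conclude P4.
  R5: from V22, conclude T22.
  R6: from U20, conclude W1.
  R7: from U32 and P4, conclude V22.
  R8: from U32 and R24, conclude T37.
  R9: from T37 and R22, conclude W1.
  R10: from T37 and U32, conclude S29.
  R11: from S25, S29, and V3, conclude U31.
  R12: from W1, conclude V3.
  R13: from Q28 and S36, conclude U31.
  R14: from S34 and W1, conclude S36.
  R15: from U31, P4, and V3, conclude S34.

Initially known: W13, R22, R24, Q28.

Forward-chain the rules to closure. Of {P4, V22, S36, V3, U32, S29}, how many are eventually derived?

Q28 holds, so U32 follows (R2).
U32 and R24 hold, so T37 follows (R8).
From T37 and U32, R10 gives S29.
T37 and R22 hold, so W1 follows (R9).
From W1, R12 gives V3.
P4 would need S36 and R22 (R4), but S36 is never established.
V22 would need U32 and P4 (R7), but P4 is never established.
S36 would need S34 and W1 (R14), but S34 is never established.
V3: reached.
U32: reached.
S29: reached.
Reached: V3, U32, and S29 — 3 of the 6.

3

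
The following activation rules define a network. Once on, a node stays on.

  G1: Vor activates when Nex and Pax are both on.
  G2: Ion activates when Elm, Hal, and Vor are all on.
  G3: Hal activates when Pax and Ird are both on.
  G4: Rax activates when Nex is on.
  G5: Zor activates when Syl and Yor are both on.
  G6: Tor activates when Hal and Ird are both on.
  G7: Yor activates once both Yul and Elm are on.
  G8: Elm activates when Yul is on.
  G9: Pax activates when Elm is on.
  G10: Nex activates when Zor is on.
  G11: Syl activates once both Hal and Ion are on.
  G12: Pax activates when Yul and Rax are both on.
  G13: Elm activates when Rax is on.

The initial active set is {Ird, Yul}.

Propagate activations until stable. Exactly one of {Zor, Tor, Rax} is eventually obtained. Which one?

Tor

G8: Yul on → Elm on.
Elm is on, so Pax activates (G9).
Pax and Ird are on, so Hal activates (G3).
G6: Hal and Ird on → Tor on.
Zor would need Syl and Yor (G5), but Syl never turns on. Rax would need Nex (G4), but Nex never turns on.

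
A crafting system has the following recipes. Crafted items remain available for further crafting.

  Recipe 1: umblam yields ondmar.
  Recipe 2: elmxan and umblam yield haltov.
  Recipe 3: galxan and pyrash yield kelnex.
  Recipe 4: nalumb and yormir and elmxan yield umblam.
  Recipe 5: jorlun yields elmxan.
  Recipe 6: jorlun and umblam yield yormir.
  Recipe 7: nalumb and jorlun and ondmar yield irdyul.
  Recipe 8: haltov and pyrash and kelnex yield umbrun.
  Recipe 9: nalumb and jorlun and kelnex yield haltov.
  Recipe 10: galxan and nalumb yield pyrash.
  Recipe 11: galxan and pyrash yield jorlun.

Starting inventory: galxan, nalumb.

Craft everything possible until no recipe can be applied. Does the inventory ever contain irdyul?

No

irdyul would need nalumb, jorlun, and ondmar (Recipe 7), but ondmar is never obtained.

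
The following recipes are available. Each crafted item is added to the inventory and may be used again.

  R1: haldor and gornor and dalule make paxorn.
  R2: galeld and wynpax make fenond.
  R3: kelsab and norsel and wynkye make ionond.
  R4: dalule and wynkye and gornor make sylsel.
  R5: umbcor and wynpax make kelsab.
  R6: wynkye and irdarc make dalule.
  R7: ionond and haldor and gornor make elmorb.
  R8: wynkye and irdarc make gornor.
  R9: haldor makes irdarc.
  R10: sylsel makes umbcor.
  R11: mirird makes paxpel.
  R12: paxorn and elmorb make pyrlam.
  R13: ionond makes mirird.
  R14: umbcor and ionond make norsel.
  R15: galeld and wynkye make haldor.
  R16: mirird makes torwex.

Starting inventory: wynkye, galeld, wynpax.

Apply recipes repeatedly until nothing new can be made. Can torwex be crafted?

No

torwex would need mirird (R16), but mirird is never obtained.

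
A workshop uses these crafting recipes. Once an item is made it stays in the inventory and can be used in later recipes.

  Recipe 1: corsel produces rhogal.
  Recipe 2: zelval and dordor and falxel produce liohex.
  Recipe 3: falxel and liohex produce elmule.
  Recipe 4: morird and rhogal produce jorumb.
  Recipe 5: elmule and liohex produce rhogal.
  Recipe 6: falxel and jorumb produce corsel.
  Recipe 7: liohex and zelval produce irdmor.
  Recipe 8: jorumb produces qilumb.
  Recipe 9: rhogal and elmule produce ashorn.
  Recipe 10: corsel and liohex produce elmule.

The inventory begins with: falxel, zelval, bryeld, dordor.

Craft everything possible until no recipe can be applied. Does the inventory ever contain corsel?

corsel would need falxel and jorumb (Recipe 6), but jorumb is never obtained.

No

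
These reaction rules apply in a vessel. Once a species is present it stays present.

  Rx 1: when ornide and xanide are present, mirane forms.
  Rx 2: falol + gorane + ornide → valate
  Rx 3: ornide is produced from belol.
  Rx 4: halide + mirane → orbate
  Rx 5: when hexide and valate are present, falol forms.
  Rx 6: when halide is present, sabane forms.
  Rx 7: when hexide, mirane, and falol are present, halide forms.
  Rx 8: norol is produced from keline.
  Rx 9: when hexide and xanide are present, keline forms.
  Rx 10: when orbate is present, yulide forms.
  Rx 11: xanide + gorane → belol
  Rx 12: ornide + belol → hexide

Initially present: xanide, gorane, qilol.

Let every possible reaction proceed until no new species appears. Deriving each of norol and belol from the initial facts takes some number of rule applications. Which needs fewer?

belol: xanide and gorane present → belol forms (Rx 11). [1 rule application]
norol: xanide and gorane present → belol forms (Rx 11). belol present → ornide forms (Rx 3). ornide and belol present → hexide forms (Rx 12). hexide and xanide present → keline forms (Rx 9). keline present → norol forms (Rx 8). [5 rule applications]
belol needs fewer.

belol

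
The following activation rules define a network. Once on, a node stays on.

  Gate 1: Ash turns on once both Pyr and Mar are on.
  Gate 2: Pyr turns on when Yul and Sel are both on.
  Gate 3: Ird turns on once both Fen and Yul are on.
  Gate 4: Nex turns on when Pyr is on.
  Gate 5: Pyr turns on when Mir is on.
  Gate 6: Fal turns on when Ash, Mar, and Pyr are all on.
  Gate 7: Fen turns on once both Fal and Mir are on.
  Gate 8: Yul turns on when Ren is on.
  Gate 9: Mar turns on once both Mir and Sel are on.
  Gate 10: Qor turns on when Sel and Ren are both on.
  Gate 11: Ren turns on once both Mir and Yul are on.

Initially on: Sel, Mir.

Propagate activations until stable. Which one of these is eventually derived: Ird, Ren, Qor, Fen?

Fen

Gate 9: Mir and Sel on → Mar on.
Mir is on, so Pyr turns on (Gate 5).
Gate 1: Pyr and Mar on → Ash on.
Ash, Mar, and Pyr are on, so Fal turns on (Gate 6).
Gate 7: Fal and Mir on → Fen on.
Qor would need Sel and Ren (Gate 10), but Ren never turns on. Ird would need Fen and Yul (Gate 3), but Yul never turns on. Ren would need Mir and Yul (Gate 11), but Yul never turns on.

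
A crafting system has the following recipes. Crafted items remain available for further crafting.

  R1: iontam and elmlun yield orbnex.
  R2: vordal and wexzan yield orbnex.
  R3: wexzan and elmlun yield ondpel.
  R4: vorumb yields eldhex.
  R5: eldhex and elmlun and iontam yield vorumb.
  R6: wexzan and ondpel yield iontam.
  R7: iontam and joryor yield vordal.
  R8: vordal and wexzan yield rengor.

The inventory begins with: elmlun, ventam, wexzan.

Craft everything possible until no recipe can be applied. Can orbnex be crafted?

Yes

wexzan and elmlun → ondpel (R3).
wexzan and ondpel → iontam (R6).
iontam and elmlun → orbnex (R1).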